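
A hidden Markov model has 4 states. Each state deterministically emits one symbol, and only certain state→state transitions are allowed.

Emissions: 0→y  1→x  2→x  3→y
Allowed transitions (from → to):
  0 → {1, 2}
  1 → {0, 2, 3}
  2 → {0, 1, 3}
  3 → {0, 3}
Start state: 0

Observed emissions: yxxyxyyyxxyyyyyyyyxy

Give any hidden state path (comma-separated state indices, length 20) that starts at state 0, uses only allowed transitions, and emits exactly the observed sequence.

0,1,2,0,1,3,3,0,2,1,3,3,3,3,3,3,3,0,2,0

  0: obs=y cand={0,3} pick 0 [start]
  1: obs=x cand={1,2} pick 1 [0->1 ok]
  2: obs=x cand={1,2} pick 2 [1->2 ok]
  3: obs=y cand={0,3} pick 0 [2->0 ok]
  4: obs=x cand={1,2} pick 1 [0->1 ok]
  5: obs=y cand={0,3} pick 3 [1->3 ok]
  6: obs=y cand={0,3} pick 3 [3->3 ok]
  7: obs=y cand={0,3} pick 0 [3->0 ok]
  8: obs=x cand={1,2} pick 2 [0->2 ok]
  9: obs=x cand={1,2} pick 1 [2->1 ok]
  10: obs=y cand={0,3} pick 3 [1->3 ok]
  11: obs=y cand={0,3} pick 3 [3->3 ok]
  12: obs=y cand={0,3} pick 3 [3->3 ok]
  13: obs=y cand={0,3} pick 3 [3->3 ok]
  14: obs=y cand={0,3} pick 3 [3->3 ok]
  15: obs=y cand={0,3} pick 3 [3->3 ok]
  16: obs=y cand={0,3} pick 3 [3->3 ok]
  17: obs=y cand={0,3} pick 0 [3->0 ok]
  18: obs=x cand={1,2} pick 2 [0->2 ok]
  19: obs=y cand={0,3} pick 0 [2->0 ok]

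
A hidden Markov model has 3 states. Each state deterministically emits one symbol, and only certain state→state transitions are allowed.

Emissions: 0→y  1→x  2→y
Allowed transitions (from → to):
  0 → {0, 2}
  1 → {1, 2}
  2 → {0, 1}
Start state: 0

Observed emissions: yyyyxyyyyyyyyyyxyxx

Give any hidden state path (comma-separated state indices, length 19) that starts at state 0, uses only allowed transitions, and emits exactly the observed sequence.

0,2,0,2,1,2,0,2,0,0,0,0,2,0,2,1,2,1,1

  [0] y  {0,2}  => 0  start
  [1] y  {0,2}  => 2  0->2 ok
  [2] y  {0,2}  => 0  2->0 ok
  [3] y  {0,2}  => 2  0->2 ok
  [4] x  {1}  => 1  2->1 ok
  [5] y  {0,2}  => 2  1->2 ok
  [6] y  {0,2}  => 0  2->0 ok
  [7] y  {0,2}  => 2  0->2 ok
  [8] y  {0,2}  => 0  2->0 ok
  [9] y  {0,2}  => 0  0->0 ok
  [10] y  {0,2}  => 0  0->0 ok
  [11] y  {0,2}  => 0  0->0 ok
  [12] y  {0,2}  => 2  0->2 ok
  [13] y  {0,2}  => 0  2->0 ok
  [14] y  {0,2}  => 2  0->2 ok
  [15] x  {1}  => 1  2->1 ok
  [16] y  {0,2}  => 2  1->2 ok
  [17] x  {1}  => 1  2->1 ok
  [18] x  {1}  => 1  1->1 ok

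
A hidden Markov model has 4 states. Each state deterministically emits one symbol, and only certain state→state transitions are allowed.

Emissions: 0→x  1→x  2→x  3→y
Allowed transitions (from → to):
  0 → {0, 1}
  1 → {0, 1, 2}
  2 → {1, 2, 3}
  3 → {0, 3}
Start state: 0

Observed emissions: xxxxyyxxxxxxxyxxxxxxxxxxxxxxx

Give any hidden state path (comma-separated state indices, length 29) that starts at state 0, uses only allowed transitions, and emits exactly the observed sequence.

0,0,1,2,3,3,0,0,1,1,1,2,2,3,0,1,0,1,1,1,0,1,0,1,0,0,1,2,1

  t0 'x' -> {0,1,2}, take 0 (start)
  t1 'x' -> {0,1,2}, take 0 (0->0 ok)
  t2 'x' -> {0,1,2}, take 1 (0->1 ok)
  t3 'x' -> {0,1,2}, take 2 (1->2 ok)
  t4 'y' -> {3}, take 3 (2->3 ok)
  t5 'y' -> {3}, take 3 (3->3 ok)
  t6 'x' -> {0,1,2}, take 0 (3->0 ok)
  t7 'x' -> {0,1,2}, take 0 (0->0 ok)
  t8 'x' -> {0,1,2}, take 1 (0->1 ok)
  t9 'x' -> {0,1,2}, take 1 (1->1 ok)
  t10 'x' -> {0,1,2}, take 1 (1->1 ok)
  t11 'x' -> {0,1,2}, take 2 (1->2 ok)
  t12 'x' -> {0,1,2}, take 2 (2->2 ok)
  t13 'y' -> {3}, take 3 (2->3 ok)
  t14 'x' -> {0,1,2}, take 0 (3->0 ok)
  t15 'x' -> {0,1,2}, take 1 (0->1 ok)
  t16 'x' -> {0,1,2}, take 0 (1->0 ok)
  t17 'x' -> {0,1,2}, take 1 (0->1 ok)
  t18 'x' -> {0,1,2}, take 1 (1->1 ok)
  t19 'x' -> {0,1,2}, take 1 (1->1 ok)
  t20 'x' -> {0,1,2}, take 0 (1->0 ok)
  t21 'x' -> {0,1,2}, take 1 (0->1 ok)
  t22 'x' -> {0,1,2}, take 0 (1->0 ok)
  t23 'x' -> {0,1,2}, take 1 (0->1 ok)
  t24 'x' -> {0,1,2}, take 0 (1->0 ok)
  t25 'x' -> {0,1,2}, take 0 (0->0 ok)
  t26 'x' -> {0,1,2}, take 1 (0->1 ok)
  t27 'x' -> {0,1,2}, take 2 (1->2 ok)
  t28 'x' -> {0,1,2}, take 1 (2->1 ok)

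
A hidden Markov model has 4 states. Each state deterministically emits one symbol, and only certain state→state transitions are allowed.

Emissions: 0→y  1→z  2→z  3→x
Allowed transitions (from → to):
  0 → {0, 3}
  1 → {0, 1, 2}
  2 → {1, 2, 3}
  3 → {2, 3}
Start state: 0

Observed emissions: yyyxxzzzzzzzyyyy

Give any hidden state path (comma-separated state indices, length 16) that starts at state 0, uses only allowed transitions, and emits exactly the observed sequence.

0,0,0,3,3,2,2,1,2,1,2,1,0,0,0,0

  pos 0: y in {0}, choose 0; start
  pos 1: y in {0}, choose 0; 0->0 ok
  pos 2: y in {0}, choose 0; 0->0 ok
  pos 3: x in {3}, choose 3; 0->3 ok
  pos 4: x in {3}, choose 3; 3->3 ok
  pos 5: z in {1,2}, choose 2; 3->2 ok
  pos 6: z in {1,2}, choose 2; 2->2 ok
  pos 7: z in {1,2}, choose 1; 2->1 ok
  pos 8: z in {1,2}, choose 2; 1->2 ok
  pos 9: z in {1,2}, choose 1; 2->1 ok
  pos 10: z in {1,2}, choose 2; 1->2 ok
  pos 11: z in {1,2}, choose 1; 2->1 ok
  pos 12: y in {0}, choose 0; 1->0 ok
  pos 13: y in {0}, choose 0; 0->0 ok
  pos 14: y in {0}, choose 0; 0->0 ok
  pos 15: y in {0}, choose 0; 0->0 ok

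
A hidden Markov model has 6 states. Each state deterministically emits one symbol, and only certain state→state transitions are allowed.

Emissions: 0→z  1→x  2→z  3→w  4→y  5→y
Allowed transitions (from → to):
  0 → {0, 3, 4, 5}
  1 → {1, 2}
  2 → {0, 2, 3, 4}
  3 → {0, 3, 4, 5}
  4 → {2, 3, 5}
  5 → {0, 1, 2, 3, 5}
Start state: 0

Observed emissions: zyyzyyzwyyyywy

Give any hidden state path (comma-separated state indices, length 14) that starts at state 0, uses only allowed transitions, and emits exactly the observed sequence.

  [0] z  {0,2}  => 0  start
  [1] y  {4,5}  => 5  0->5 ok
  [2] y  {4,5}  => 5  5->5 ok
  [3] z  {0,2}  => 2  5->2 ok
  [4] y  {4,5}  => 4  2->4 ok
  [5] y  {4,5}  => 5  4->5 ok
  [6] z  {0,2}  => 0  5->0 ok
  [7] w  {3}  => 3  0->3 ok
  [8] y  {4,5}  => 4  3->4 ok
  [9] y  {4,5}  => 5  4->5 ok
  [10] y  {4,5}  => 5  5->5 ok
  [11] y  {4,5}  => 5  5->5 ok
  [12] w  {3}  => 3  5->3 ok
  [13] y  {4,5}  => 4  3->4 ok

0,5,5,2,4,5,0,3,4,5,5,5,3,4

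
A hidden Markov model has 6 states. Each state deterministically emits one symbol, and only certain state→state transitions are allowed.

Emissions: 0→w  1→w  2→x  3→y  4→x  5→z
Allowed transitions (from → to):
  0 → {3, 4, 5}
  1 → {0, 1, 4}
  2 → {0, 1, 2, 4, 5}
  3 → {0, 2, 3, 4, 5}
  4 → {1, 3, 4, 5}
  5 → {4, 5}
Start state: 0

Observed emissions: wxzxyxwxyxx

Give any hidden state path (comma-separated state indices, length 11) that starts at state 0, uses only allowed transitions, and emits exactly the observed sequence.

0,4,5,4,3,4,1,4,3,2,4

  0: obs=w cand={0,1} pick 0 [start]
  1: obs=x cand={2,4} pick 4 [0->4 ok]
  2: obs=z cand={5} pick 5 [4->5 ok]
  3: obs=x cand={2,4} pick 4 [5->4 ok]
  4: obs=y cand={3} pick 3 [4->3 ok]
  5: obs=x cand={2,4} pick 4 [3->4 ok]
  6: obs=w cand={0,1} pick 1 [4->1 ok]
  7: obs=x cand={2,4} pick 4 [1->4 ok]
  8: obs=y cand={3} pick 3 [4->3 ok]
  9: obs=x cand={2,4} pick 2 [3->2 ok]
  10: obs=x cand={2,4} pick 4 [2->4 ok]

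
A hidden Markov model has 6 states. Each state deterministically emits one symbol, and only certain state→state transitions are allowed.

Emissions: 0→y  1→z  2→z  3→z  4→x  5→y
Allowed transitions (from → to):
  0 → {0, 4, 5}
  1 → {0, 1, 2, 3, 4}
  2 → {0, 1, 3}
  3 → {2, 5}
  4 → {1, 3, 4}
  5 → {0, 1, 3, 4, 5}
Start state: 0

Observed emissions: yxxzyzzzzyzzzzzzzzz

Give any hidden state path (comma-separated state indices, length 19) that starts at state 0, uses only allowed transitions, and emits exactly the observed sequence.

  t0 'y' -> {0,5}, take 0 (start)
  t1 'x' -> {4}, take 4 (0->4 ok)
  t2 'x' -> {4}, take 4 (4->4 ok)
  t3 'z' -> {1,2,3}, take 3 (4->3 ok)
  t4 'y' -> {0,5}, take 5 (3->5 ok)
  t5 'z' -> {1,2,3}, take 3 (5->3 ok)
  t6 'z' -> {1,2,3}, take 2 (3->2 ok)
  t7 'z' -> {1,2,3}, take 1 (2->1 ok)
  t8 'z' -> {1,2,3}, take 3 (1->3 ok)
  t9 'y' -> {0,5}, take 5 (3->5 ok)
  t10 'z' -> {1,2,3}, take 3 (5->3 ok)
  t11 'z' -> {1,2,3}, take 2 (3->2 ok)
  t12 'z' -> {1,2,3}, take 1 (2->1 ok)
  t13 'z' -> {1,2,3}, take 1 (1->1 ok)
  t14 'z' -> {1,2,3}, take 1 (1->1 ok)
  t15 'z' -> {1,2,3}, take 1 (1->1 ok)
  t16 'z' -> {1,2,3}, take 1 (1->1 ok)
  t17 'z' -> {1,2,3}, take 3 (1->3 ok)
  t18 'z' -> {1,2,3}, take 2 (3->2 ok)

0,4,4,3,5,3,2,1,3,5,3,2,1,1,1,1,1,3,2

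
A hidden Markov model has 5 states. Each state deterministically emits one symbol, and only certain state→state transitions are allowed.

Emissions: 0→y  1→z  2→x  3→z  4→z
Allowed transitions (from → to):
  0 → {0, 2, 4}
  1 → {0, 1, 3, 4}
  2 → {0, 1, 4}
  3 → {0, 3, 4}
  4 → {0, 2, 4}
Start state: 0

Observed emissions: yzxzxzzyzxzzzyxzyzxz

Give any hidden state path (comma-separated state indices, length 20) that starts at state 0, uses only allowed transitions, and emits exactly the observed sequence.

  pos 0: y in {0}, choose 0; start
  pos 1: z in {1,3,4}, choose 4; 0->4 ok
  pos 2: x in {2}, choose 2; 4->2 ok
  pos 3: z in {1,3,4}, choose 4; 2->4 ok
  pos 4: x in {2}, choose 2; 4->2 ok
  pos 5: z in {1,3,4}, choose 4; 2->4 ok
  pos 6: z in {1,3,4}, choose 4; 4->4 ok
  pos 7: y in {0}, choose 0; 4->0 ok
  pos 8: z in {1,3,4}, choose 4; 0->4 ok
  pos 9: x in {2}, choose 2; 4->2 ok
  pos 10: z in {1,3,4}, choose 1; 2->1 ok
  pos 11: z in {1,3,4}, choose 1; 1->1 ok
  pos 12: z in {1,3,4}, choose 3; 1->3 ok
  pos 13: y in {0}, choose 0; 3->0 ok
  pos 14: x in {2}, choose 2; 0->2 ok
  pos 15: z in {1,3,4}, choose 1; 2->1 ok
  pos 16: y in {0}, choose 0; 1->0 ok
  pos 17: z in {1,3,4}, choose 4; 0->4 ok
  pos 18: x in {2}, choose 2; 4->2 ok
  pos 19: z in {1,3,4}, choose 1; 2->1 ok

0,4,2,4,2,4,4,0,4,2,1,1,3,0,2,1,0,4,2,1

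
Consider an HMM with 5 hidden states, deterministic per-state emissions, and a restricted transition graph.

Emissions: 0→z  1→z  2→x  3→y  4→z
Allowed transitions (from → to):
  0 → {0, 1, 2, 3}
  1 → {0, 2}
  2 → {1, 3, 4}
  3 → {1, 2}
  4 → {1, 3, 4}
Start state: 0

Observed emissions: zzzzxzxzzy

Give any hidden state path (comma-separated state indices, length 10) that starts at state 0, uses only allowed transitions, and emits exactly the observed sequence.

0,1,0,0,2,1,2,1,0,3

  [0] z  {0,1,4}  => 0  start
  [1] z  {0,1,4}  => 1  0->1 ok
  [2] z  {0,1,4}  => 0  1->0 ok
  [3] z  {0,1,4}  => 0  0->0 ok
  [4] x  {2}  => 2  0->2 ok
  [5] z  {0,1,4}  => 1  2->1 ok
  [6] x  {2}  => 2  1->2 ok
  [7] z  {0,1,4}  => 1  2->1 ok
  [8] z  {0,1,4}  => 0  1->0 ok
  [9] y  {3}  => 3  0->3 ok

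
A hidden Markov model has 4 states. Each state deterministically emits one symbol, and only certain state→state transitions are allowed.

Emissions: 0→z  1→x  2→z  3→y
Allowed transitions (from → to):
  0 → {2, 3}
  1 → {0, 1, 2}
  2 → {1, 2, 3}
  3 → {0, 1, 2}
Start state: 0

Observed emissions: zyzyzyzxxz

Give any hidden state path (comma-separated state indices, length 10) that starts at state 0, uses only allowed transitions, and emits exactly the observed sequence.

0,3,2,3,2,3,2,1,1,2

  [0] z  {0,2}  => 0  start
  [1] y  {3}  => 3  0->3 ok
  [2] z  {0,2}  => 2  3->2 ok
  [3] y  {3}  => 3  2->3 ok
  [4] z  {0,2}  => 2  3->2 ok
  [5] y  {3}  => 3  2->3 ok
  [6] z  {0,2}  => 2  3->2 ok
  [7] x  {1}  => 1  2->1 ok
  [8] x  {1}  => 1  1->1 ok
  [9] z  {0,2}  => 2  1->2 ok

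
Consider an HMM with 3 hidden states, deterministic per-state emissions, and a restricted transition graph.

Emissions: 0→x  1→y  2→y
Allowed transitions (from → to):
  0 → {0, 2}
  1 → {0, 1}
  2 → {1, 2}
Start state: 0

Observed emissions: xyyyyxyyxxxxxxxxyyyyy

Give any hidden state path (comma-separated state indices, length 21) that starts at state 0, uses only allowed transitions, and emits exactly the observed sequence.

0,2,2,2,1,0,2,1,0,0,0,0,0,0,0,0,2,2,2,2,2

  0: obs=x cand={0} pick 0 [start]
  1: obs=y cand={1,2} pick 2 [0->2 ok]
  2: obs=y cand={1,2} pick 2 [2->2 ok]
  3: obs=y cand={1,2} pick 2 [2->2 ok]
  4: obs=y cand={1,2} pick 1 [2->1 ok]
  5: obs=x cand={0} pick 0 [1->0 ok]
  6: obs=y cand={1,2} pick 2 [0->2 ok]
  7: obs=y cand={1,2} pick 1 [2->1 ok]
  8: obs=x cand={0} pick 0 [1->0 ok]
  9: obs=x cand={0} pick 0 [0->0 ok]
  10: obs=x cand={0} pick 0 [0->0 ok]
  11: obs=x cand={0} pick 0 [0->0 ok]
  12: obs=x cand={0} pick 0 [0->0 ok]
  13: obs=x cand={0} pick 0 [0->0 ok]
  14: obs=x cand={0} pick 0 [0->0 ok]
  15: obs=x cand={0} pick 0 [0->0 ok]
  16: obs=y cand={1,2} pick 2 [0->2 ok]
  17: obs=y cand={1,2} pick 2 [2->2 ok]
  18: obs=y cand={1,2} pick 2 [2->2 ok]
  19: obs=y cand={1,2} pick 2 [2->2 ok]
  20: obs=y cand={1,2} pick 2 [2->2 ok]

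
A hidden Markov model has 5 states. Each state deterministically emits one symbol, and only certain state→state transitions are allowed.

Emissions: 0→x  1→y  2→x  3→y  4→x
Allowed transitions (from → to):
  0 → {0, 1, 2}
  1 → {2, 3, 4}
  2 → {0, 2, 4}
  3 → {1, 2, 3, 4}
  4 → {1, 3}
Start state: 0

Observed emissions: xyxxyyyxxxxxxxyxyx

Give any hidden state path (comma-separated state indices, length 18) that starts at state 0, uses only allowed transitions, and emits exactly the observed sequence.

  pos 0: x in {0,2,4}, choose 0; start
  pos 1: y in {1,3}, choose 1; 0->1 ok
  pos 2: x in {0,2,4}, choose 2; 1->2 ok
  pos 3: x in {0,2,4}, choose 4; 2->4 ok
  pos 4: y in {1,3}, choose 3; 4->3 ok
  pos 5: y in {1,3}, choose 3; 3->3 ok
  pos 6: y in {1,3}, choose 1; 3->1 ok
  pos 7: x in {0,2,4}, choose 2; 1->2 ok
  pos 8: x in {0,2,4}, choose 0; 2->0 ok
  pos 9: x in {0,2,4}, choose 0; 0->0 ok
  pos 10: x in {0,2,4}, choose 2; 0->2 ok
  pos 11: x in {0,2,4}, choose 2; 2->2 ok
  pos 12: x in {0,2,4}, choose 2; 2->2 ok
  pos 13: x in {0,2,4}, choose 4; 2->4 ok
  pos 14: y in {1,3}, choose 1; 4->1 ok
  pos 15: x in {0,2,4}, choose 4; 1->4 ok
  pos 16: y in {1,3}, choose 1; 4->1 ok
  pos 17: x in {0,2,4}, choose 4; 1->4 ok

0,1,2,4,3,3,1,2,0,0,2,2,2,4,1,4,1,4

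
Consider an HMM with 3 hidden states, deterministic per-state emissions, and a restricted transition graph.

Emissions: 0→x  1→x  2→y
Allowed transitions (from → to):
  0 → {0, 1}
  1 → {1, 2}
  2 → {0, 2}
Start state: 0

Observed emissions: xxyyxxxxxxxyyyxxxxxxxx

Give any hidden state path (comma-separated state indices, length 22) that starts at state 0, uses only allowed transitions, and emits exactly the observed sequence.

0,1,2,2,0,1,1,1,1,1,1,2,2,2,0,0,0,0,0,0,1,1

  0: obs=x cand={0,1} pick 0 [start]
  1: obs=x cand={0,1} pick 1 [0->1 ok]
  2: obs=y cand={2} pick 2 [1->2 ok]
  3: obs=y cand={2} pick 2 [2->2 ok]
  4: obs=x cand={0,1} pick 0 [2->0 ok]
  5: obs=x cand={0,1} pick 1 [0->1 ok]
  6: obs=x cand={0,1} pick 1 [1->1 ok]
  7: obs=x cand={0,1} pick 1 [1->1 ok]
  8: obs=x cand={0,1} pick 1 [1->1 ok]
  9: obs=x cand={0,1} pick 1 [1->1 ok]
  10: obs=x cand={0,1} pick 1 [1->1 ok]
  11: obs=y cand={2} pick 2 [1->2 ok]
  12: obs=y cand={2} pick 2 [2->2 ok]
  13: obs=y cand={2} pick 2 [2->2 ok]
  14: obs=x cand={0,1} pick 0 [2->0 ok]
  15: obs=x cand={0,1} pick 0 [0->0 ok]
  16: obs=x cand={0,1} pick 0 [0->0 ok]
  17: obs=x cand={0,1} pick 0 [0->0 ok]
  18: obs=x cand={0,1} pick 0 [0->0 ok]
  19: obs=x cand={0,1} pick 0 [0->0 ok]
  20: obs=x cand={0,1} pick 1 [0->1 ok]
  21: obs=x cand={0,1} pick 1 [1->1 ok]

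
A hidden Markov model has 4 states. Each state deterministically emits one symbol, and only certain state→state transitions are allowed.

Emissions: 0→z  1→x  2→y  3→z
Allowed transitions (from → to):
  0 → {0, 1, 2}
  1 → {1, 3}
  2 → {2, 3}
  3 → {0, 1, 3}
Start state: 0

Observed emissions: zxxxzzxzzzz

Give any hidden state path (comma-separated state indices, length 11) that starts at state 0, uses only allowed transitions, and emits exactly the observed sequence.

0,1,1,1,3,0,1,3,3,3,0

  pos 0: z in {0,3}, choose 0; start
  pos 1: x in {1}, choose 1; 0->1 ok
  pos 2: x in {1}, choose 1; 1->1 ok
  pos 3: x in {1}, choose 1; 1->1 ok
  pos 4: z in {0,3}, choose 3; 1->3 ok
  pos 5: z in {0,3}, choose 0; 3->0 ok
  pos 6: x in {1}, choose 1; 0->1 ok
  pos 7: z in {0,3}, choose 3; 1->3 ok
  pos 8: z in {0,3}, choose 3; 3->3 ok
  pos 9: z in {0,3}, choose 3; 3->3 ok
  pos 10: z in {0,3}, choose 0; 3->0 ok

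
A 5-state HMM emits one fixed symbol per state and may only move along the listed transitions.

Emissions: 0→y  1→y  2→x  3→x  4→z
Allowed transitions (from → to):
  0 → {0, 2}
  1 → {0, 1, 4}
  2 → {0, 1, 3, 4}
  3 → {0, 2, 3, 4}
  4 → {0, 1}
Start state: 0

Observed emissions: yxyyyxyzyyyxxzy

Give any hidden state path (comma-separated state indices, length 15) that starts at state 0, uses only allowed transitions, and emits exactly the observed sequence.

  t0 'y' -> {0,1}, take 0 (start)
  t1 'x' -> {2,3}, take 2 (0->2 ok)
  t2 'y' -> {0,1}, take 1 (2->1 ok)
  t3 'y' -> {0,1}, take 1 (1->1 ok)
  t4 'y' -> {0,1}, take 0 (1->0 ok)
  t5 'x' -> {2,3}, take 2 (0->2 ok)
  t6 'y' -> {0,1}, take 1 (2->1 ok)
  t7 'z' -> {4}, take 4 (1->4 ok)
  t8 'y' -> {0,1}, take 1 (4->1 ok)
  t9 'y' -> {0,1}, take 1 (1->1 ok)
  t10 'y' -> {0,1}, take 0 (1->0 ok)
  t11 'x' -> {2,3}, take 2 (0->2 ok)
  t12 'x' -> {2,3}, take 3 (2->3 ok)
  t13 'z' -> {4}, take 4 (3->4 ok)
  t14 'y' -> {0,1}, take 0 (4->0 ok)

0,2,1,1,0,2,1,4,1,1,0,2,3,4,0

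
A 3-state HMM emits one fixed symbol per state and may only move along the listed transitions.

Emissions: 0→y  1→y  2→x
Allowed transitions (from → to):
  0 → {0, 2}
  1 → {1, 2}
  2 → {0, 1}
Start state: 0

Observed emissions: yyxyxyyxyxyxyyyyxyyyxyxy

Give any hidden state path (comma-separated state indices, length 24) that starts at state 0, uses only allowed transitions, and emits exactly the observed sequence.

  [0] y  {0,1}  => 0  start
  [1] y  {0,1}  => 0  0->0 ok
  [2] x  {2}  => 2  0->2 ok
  [3] y  {0,1}  => 0  2->0 ok
  [4] x  {2}  => 2  0->2 ok
  [5] y  {0,1}  => 0  2->0 ok
  [6] y  {0,1}  => 0  0->0 ok
  [7] x  {2}  => 2  0->2 ok
  [8] y  {0,1}  => 1  2->1 ok
  [9] x  {2}  => 2  1->2 ok
  [10] y  {0,1}  => 1  2->1 ok
  [11] x  {2}  => 2  1->2 ok
  [12] y  {0,1}  => 0  2->0 ok
  [13] y  {0,1}  => 0  0->0 ok
  [14] y  {0,1}  => 0  0->0 ok
  [15] y  {0,1}  => 0  0->0 ok
  [16] x  {2}  => 2  0->2 ok
  [17] y  {0,1}  => 0  2->0 ok
  [18] y  {0,1}  => 0  0->0 ok
  [19] y  {0,1}  => 0  0->0 ok
  [20] x  {2}  => 2  0->2 ok
  [21] y  {0,1}  => 1  2->1 ok
  [22] x  {2}  => 2  1->2 ok
  [23] y  {0,1}  => 1  2->1 ok

0,0,2,0,2,0,0,2,1,2,1,2,0,0,0,0,2,0,0,0,2,1,2,1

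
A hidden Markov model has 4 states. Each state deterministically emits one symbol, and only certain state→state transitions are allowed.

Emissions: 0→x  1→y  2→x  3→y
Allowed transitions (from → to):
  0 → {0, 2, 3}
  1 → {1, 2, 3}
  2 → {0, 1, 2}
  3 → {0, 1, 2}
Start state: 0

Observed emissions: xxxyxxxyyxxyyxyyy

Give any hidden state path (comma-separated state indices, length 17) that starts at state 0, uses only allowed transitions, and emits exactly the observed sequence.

0,2,2,1,2,0,2,1,1,2,2,1,1,2,1,3,1

  t0 'x' -> {0,2}, take 0 (start)
  t1 'x' -> {0,2}, take 2 (0->2 ok)
  t2 'x' -> {0,2}, take 2 (2->2 ok)
  t3 'y' -> {1,3}, take 1 (2->1 ok)
  t4 'x' -> {0,2}, take 2 (1->2 ok)
  t5 'x' -> {0,2}, take 0 (2->0 ok)
  t6 'x' -> {0,2}, take 2 (0->2 ok)
  t7 'y' -> {1,3}, take 1 (2->1 ok)
  t8 'y' -> {1,3}, take 1 (1->1 ok)
  t9 'x' -> {0,2}, take 2 (1->2 ok)
  t10 'x' -> {0,2}, take 2 (2->2 ok)
  t11 'y' -> {1,3}, take 1 (2->1 ok)
  t12 'y' -> {1,3}, take 1 (1->1 ok)
  t13 'x' -> {0,2}, take 2 (1->2 ok)
  t14 'y' -> {1,3}, take 1 (2->1 ok)
  t15 'y' -> {1,3}, take 3 (1->3 ok)
  t16 'y' -> {1,3}, take 1 (3->1 ok)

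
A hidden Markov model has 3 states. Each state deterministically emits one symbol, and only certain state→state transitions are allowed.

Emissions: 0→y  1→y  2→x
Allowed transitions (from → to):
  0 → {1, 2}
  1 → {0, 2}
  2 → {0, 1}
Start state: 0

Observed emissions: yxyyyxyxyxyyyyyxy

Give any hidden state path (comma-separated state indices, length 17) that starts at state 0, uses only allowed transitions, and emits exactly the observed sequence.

  pos 0: y in {0,1}, choose 0; start
  pos 1: x in {2}, choose 2; 0->2 ok
  pos 2: y in {0,1}, choose 1; 2->1 ok
  pos 3: y in {0,1}, choose 0; 1->0 ok
  pos 4: y in {0,1}, choose 1; 0->1 ok
  pos 5: x in {2}, choose 2; 1->2 ok
  pos 6: y in {0,1}, choose 0; 2->0 ok
  pos 7: x in {2}, choose 2; 0->2 ok
  pos 8: y in {0,1}, choose 1; 2->1 ok
  pos 9: x in {2}, choose 2; 1->2 ok
  pos 10: y in {0,1}, choose 0; 2->0 ok
  pos 11: y in {0,1}, choose 1; 0->1 ok
  pos 12: y in {0,1}, choose 0; 1->0 ok
  pos 13: y in {0,1}, choose 1; 0->1 ok
  pos 14: y in {0,1}, choose 0; 1->0 ok
  pos 15: x in {2}, choose 2; 0->2 ok
  pos 16: y in {0,1}, choose 0; 2->0 ok

0,2,1,0,1,2,0,2,1,2,0,1,0,1,0,2,0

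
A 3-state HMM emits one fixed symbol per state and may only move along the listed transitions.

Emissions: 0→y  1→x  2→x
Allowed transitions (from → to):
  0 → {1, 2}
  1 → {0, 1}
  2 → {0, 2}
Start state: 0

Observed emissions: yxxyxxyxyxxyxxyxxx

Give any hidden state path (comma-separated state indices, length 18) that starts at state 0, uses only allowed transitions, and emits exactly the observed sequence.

  pos 0: y in {0}, choose 0; start
  pos 1: x in {1,2}, choose 2; 0->2 ok
  pos 2: x in {1,2}, choose 2; 2->2 ok
  pos 3: y in {0}, choose 0; 2->0 ok
  pos 4: x in {1,2}, choose 1; 0->1 ok
  pos 5: x in {1,2}, choose 1; 1->1 ok
  pos 6: y in {0}, choose 0; 1->0 ok
  pos 7: x in {1,2}, choose 2; 0->2 ok
  pos 8: y in {0}, choose 0; 2->0 ok
  pos 9: x in {1,2}, choose 1; 0->1 ok
  pos 10: x in {1,2}, choose 1; 1->1 ok
  pos 11: y in {0}, choose 0; 1->0 ok
  pos 12: x in {1,2}, choose 2; 0->2 ok
  pos 13: x in {1,2}, choose 2; 2->2 ok
  pos 14: y in {0}, choose 0; 2->0 ok
  pos 15: x in {1,2}, choose 1; 0->1 ok
  pos 16: x in {1,2}, choose 1; 1->1 ok
  pos 17: x in {1,2}, choose 1; 1->1 ok

0,2,2,0,1,1,0,2,0,1,1,0,2,2,0,1,1,1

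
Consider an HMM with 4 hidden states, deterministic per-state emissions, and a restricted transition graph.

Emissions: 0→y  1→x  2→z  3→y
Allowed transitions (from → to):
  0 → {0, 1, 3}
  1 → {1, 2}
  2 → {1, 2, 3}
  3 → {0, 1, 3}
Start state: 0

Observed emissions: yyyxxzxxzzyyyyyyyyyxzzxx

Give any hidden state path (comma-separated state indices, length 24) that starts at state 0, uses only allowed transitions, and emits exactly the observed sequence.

  pos 0: y in {0,3}, choose 0; start
  pos 1: y in {0,3}, choose 0; 0->0 ok
  pos 2: y in {0,3}, choose 0; 0->0 ok
  pos 3: x in {1}, choose 1; 0->1 ok
  pos 4: x in {1}, choose 1; 1->1 ok
  pos 5: z in {2}, choose 2; 1->2 ok
  pos 6: x in {1}, choose 1; 2->1 ok
  pos 7: x in {1}, choose 1; 1->1 ok
  pos 8: z in {2}, choose 2; 1->2 ok
  pos 9: z in {2}, choose 2; 2->2 ok
  pos 10: y in {0,3}, choose 3; 2->3 ok
  pos 11: y in {0,3}, choose 3; 3->3 ok
  pos 12: y in {0,3}, choose 3; 3->3 ok
  pos 13: y in {0,3}, choose 0; 3->0 ok
  pos 14: y in {0,3}, choose 0; 0->0 ok
  pos 15: y in {0,3}, choose 3; 0->3 ok
  pos 16: y in {0,3}, choose 0; 3->0 ok
  pos 17: y in {0,3}, choose 3; 0->3 ok
  pos 18: y in {0,3}, choose 3; 3->3 ok
  pos 19: x in {1}, choose 1; 3->1 ok
  pos 20: z in {2}, choose 2; 1->2 ok
  pos 21: z in {2}, choose 2; 2->2 ok
  pos 22: x in {1}, choose 1; 2->1 ok
  pos 23: x in {1}, choose 1; 1->1 ok

0,0,0,1,1,2,1,1,2,2,3,3,3,0,0,3,0,3,3,1,2,2,1,1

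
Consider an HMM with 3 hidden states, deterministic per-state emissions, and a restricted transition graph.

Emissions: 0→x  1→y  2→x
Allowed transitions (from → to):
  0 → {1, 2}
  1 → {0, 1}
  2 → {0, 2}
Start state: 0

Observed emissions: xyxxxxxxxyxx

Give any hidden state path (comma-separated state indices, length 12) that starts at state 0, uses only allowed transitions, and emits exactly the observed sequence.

0,1,0,2,2,0,2,2,0,1,0,2

  0: obs=x cand={0,2} pick 0 [start]
  1: obs=y cand={1} pick 1 [0->1 ok]
  2: obs=x cand={0,2} pick 0 [1->0 ok]
  3: obs=x cand={0,2} pick 2 [0->2 ok]
  4: obs=x cand={0,2} pick 2 [2->2 ok]
  5: obs=x cand={0,2} pick 0 [2->0 ok]
  6: obs=x cand={0,2} pick 2 [0->2 ok]
  7: obs=x cand={0,2} pick 2 [2->2 ok]
  8: obs=x cand={0,2} pick 0 [2->0 ok]
  9: obs=y cand={1} pick 1 [0->1 ok]
  10: obs=x cand={0,2} pick 0 [1->0 ok]
  11: obs=x cand={0,2} pick 2 [0->2 ok]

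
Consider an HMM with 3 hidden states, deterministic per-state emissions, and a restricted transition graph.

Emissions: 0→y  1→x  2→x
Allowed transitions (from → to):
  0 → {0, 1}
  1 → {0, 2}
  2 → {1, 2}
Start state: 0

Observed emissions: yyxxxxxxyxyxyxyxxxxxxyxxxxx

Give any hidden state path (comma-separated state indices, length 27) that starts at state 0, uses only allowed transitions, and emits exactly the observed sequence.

0,0,1,2,1,2,2,1,0,1,0,1,0,1,0,1,2,1,2,2,1,0,1,2,2,2,1

  [0] y  {0}  => 0  start
  [1] y  {0}  => 0  0->0 ok
  [2] x  {1,2}  => 1  0->1 ok
  [3] x  {1,2}  => 2  1->2 ok
  [4] x  {1,2}  => 1  2->1 ok
  [5] x  {1,2}  => 2  1->2 ok
  [6] x  {1,2}  => 2  2->2 ok
  [7] x  {1,2}  => 1  2->1 ok
  [8] y  {0}  => 0  1->0 ok
  [9] x  {1,2}  => 1  0->1 ok
  [10] y  {0}  => 0  1->0 ok
  [11] x  {1,2}  => 1  0->1 ok
  [12] y  {0}  => 0  1->0 ok
  [13] x  {1,2}  => 1  0->1 ok
  [14] y  {0}  => 0  1->0 ok
  [15] x  {1,2}  => 1  0->1 ok
  [16] x  {1,2}  => 2  1->2 ok
  [17] x  {1,2}  => 1  2->1 ok
  [18] x  {1,2}  => 2  1->2 ok
  [19] x  {1,2}  => 2  2->2 ok
  [20] x  {1,2}  => 1  2->1 ok
  [21] y  {0}  => 0  1->0 ok
  [22] x  {1,2}  => 1  0->1 ok
  [23] x  {1,2}  => 2  1->2 ok
  [24] x  {1,2}  => 2  2->2 ok
  [25] x  {1,2}  => 2  2->2 ok
  [26] x  {1,2}  => 1  2->1 ok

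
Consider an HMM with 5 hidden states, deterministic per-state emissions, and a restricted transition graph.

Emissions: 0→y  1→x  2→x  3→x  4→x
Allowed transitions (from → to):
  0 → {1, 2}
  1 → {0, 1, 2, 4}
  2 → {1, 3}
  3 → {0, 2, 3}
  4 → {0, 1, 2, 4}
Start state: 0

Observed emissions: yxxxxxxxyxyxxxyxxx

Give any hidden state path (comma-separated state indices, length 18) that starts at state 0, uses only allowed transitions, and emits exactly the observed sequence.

0,1,2,3,2,3,2,3,0,1,0,2,1,1,0,1,4,4

  t0 'y' -> {0}, take 0 (start)
  t1 'x' -> {1,2,3,4}, take 1 (0->1 ok)
  t2 'x' -> {1,2,3,4}, take 2 (1->2 ok)
  t3 'x' -> {1,2,3,4}, take 3 (2->3 ok)
  t4 'x' -> {1,2,3,4}, take 2 (3->2 ok)
  t5 'x' -> {1,2,3,4}, take 3 (2->3 ok)
  t6 'x' -> {1,2,3,4}, take 2 (3->2 ok)
  t7 'x' -> {1,2,3,4}, take 3 (2->3 ok)
  t8 'y' -> {0}, take 0 (3->0 ok)
  t9 'x' -> {1,2,3,4}, take 1 (0->1 ok)
  t10 'y' -> {0}, take 0 (1->0 ok)
  t11 'x' -> {1,2,3,4}, take 2 (0->2 ok)
  t12 'x' -> {1,2,3,4}, take 1 (2->1 ok)
  t13 'x' -> {1,2,3,4}, take 1 (1->1 ok)
  t14 'y' -> {0}, take 0 (1->0 ok)
  t15 'x' -> {1,2,3,4}, take 1 (0->1 ok)
  t16 'x' -> {1,2,3,4}, take 4 (1->4 ok)
  t17 'x' -> {1,2,3,4}, take 4 (4->4 ok)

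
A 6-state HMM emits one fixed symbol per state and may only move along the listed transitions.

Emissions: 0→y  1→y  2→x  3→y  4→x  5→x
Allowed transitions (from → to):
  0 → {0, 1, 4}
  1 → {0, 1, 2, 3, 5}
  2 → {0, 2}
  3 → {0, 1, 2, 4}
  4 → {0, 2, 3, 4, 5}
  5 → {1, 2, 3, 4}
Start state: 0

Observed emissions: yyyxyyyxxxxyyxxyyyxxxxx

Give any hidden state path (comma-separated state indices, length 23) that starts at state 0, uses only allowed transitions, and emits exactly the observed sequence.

  t0 'y' -> {0,1,3}, take 0 (start)
  t1 'y' -> {0,1,3}, take 1 (0->1 ok)
  t2 'y' -> {0,1,3}, take 0 (1->0 ok)
  t3 'x' -> {2,4,5}, take 4 (0->4 ok)
  t4 'y' -> {0,1,3}, take 0 (4->0 ok)
  t5 'y' -> {0,1,3}, take 0 (0->0 ok)
  t6 'y' -> {0,1,3}, take 0 (0->0 ok)
  t7 'x' -> {2,4,5}, take 4 (0->4 ok)
  t8 'x' -> {2,4,5}, take 2 (4->2 ok)
  t9 'x' -> {2,4,5}, take 2 (2->2 ok)
  t10 'x' -> {2,4,5}, take 2 (2->2 ok)
  t11 'y' -> {0,1,3}, take 0 (2->0 ok)
  t12 'y' -> {0,1,3}, take 0 (0->0 ok)
  t13 'x' -> {2,4,5}, take 4 (0->4 ok)
  t14 'x' -> {2,4,5}, take 2 (4->2 ok)
  t15 'y' -> {0,1,3}, take 0 (2->0 ok)
  t16 'y' -> {0,1,3}, take 0 (0->0 ok)
  t17 'y' -> {0,1,3}, take 1 (0->1 ok)
  t18 'x' -> {2,4,5}, take 2 (1->2 ok)
  t19 'x' -> {2,4,5}, take 2 (2->2 ok)
  t20 'x' -> {2,4,5}, take 2 (2->2 ok)
  t21 'x' -> {2,4,5}, take 2 (2->2 ok)
  t22 'x' -> {2,4,5}, take 2 (2->2 ok)

0,1,0,4,0,0,0,4,2,2,2,0,0,4,2,0,0,1,2,2,2,2,2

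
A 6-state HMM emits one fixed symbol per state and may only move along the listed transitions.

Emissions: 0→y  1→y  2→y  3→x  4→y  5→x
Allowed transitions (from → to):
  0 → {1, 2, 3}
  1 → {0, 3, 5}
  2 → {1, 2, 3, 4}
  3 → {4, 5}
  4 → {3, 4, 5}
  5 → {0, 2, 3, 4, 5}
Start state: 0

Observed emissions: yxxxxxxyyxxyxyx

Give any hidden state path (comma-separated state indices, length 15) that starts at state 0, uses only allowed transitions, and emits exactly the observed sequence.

  0: obs=y cand={0,1,2,4} pick 0 [start]
  1: obs=x cand={3,5} pick 3 [0->3 ok]
  2: obs=x cand={3,5} pick 5 [3->5 ok]
  3: obs=x cand={3,5} pick 5 [5->5 ok]
  4: obs=x cand={3,5} pick 3 [5->3 ok]
  5: obs=x cand={3,5} pick 5 [3->5 ok]
  6: obs=x cand={3,5} pick 5 [5->5 ok]
  7: obs=y cand={0,1,2,4} pick 2 [5->2 ok]
  8: obs=y cand={0,1,2,4} pick 1 [2->1 ok]
  9: obs=x cand={3,5} pick 5 [1->5 ok]
  10: obs=x cand={3,5} pick 3 [5->3 ok]
  11: obs=y cand={0,1,2,4} pick 4 [3->4 ok]
  12: obs=x cand={3,5} pick 3 [4->3 ok]
  13: obs=y cand={0,1,2,4} pick 4 [3->4 ok]
  14: obs=x cand={3,5} pick 3 [4->3 ok]

0,3,5,5,3,5,5,2,1,5,3,4,3,4,3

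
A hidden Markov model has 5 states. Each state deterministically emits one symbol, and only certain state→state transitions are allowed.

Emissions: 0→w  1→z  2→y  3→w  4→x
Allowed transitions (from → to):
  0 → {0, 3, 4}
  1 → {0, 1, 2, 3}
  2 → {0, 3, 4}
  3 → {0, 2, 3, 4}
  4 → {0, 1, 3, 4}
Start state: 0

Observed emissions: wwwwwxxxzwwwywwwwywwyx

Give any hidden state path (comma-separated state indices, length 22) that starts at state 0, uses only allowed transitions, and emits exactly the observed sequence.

  t0 'w' -> {0,3}, take 0 (start)
  t1 'w' -> {0,3}, take 0 (0->0 ok)
  t2 'w' -> {0,3}, take 0 (0->0 ok)
  t3 'w' -> {0,3}, take 0 (0->0 ok)
  t4 'w' -> {0,3}, take 0 (0->0 ok)
  t5 'x' -> {4}, take 4 (0->4 ok)
  t6 'x' -> {4}, take 4 (4->4 ok)
  t7 'x' -> {4}, take 4 (4->4 ok)
  t8 'z' -> {1}, take 1 (4->1 ok)
  t9 'w' -> {0,3}, take 0 (1->0 ok)
  t10 'w' -> {0,3}, take 3 (0->3 ok)
  t11 'w' -> {0,3}, take 3 (3->3 ok)
  t12 'y' -> {2}, take 2 (3->2 ok)
  t13 'w' -> {0,3}, take 0 (2->0 ok)
  t14 'w' -> {0,3}, take 3 (0->3 ok)
  t15 'w' -> {0,3}, take 0 (3->0 ok)
  t16 'w' -> {0,3}, take 3 (0->3 ok)
  t17 'y' -> {2}, take 2 (3->2 ok)
  t18 'w' -> {0,3}, take 0 (2->0 ok)
  t19 'w' -> {0,3}, take 3 (0->3 ok)
  t20 'y' -> {2}, take 2 (3->2 ok)
  t21 'x' -> {4}, take 4 (2->4 ok)

0,0,0,0,0,4,4,4,1,0,3,3,2,0,3,0,3,2,0,3,2,4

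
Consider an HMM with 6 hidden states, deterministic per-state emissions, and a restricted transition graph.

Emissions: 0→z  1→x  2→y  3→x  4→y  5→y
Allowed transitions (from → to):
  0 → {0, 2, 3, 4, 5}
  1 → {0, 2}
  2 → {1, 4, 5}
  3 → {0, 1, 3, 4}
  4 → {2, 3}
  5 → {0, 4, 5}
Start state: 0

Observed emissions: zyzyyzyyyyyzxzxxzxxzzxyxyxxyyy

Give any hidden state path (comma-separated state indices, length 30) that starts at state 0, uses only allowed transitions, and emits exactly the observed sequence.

0,5,0,5,5,0,5,5,4,2,5,0,3,0,3,3,0,3,1,0,0,3,4,3,4,3,3,4,2,5

  [0] z  {0}  => 0  start
  [1] y  {2,4,5}  => 5  0->5 ok
  [2] z  {0}  => 0  5->0 ok
  [3] y  {2,4,5}  => 5  0->5 ok
  [4] y  {2,4,5}  => 5  5->5 ok
  [5] z  {0}  => 0  5->0 ok
  [6] y  {2,4,5}  => 5  0->5 ok
  [7] y  {2,4,5}  => 5  5->5 ok
  [8] y  {2,4,5}  => 4  5->4 ok
  [9] y  {2,4,5}  => 2  4->2 ok
  [10] y  {2,4,5}  => 5  2->5 ok
  [11] z  {0}  => 0  5->0 ok
  [12] x  {1,3}  => 3  0->3 ok
  [13] z  {0}  => 0  3->0 ok
  [14] x  {1,3}  => 3  0->3 ok
  [15] x  {1,3}  => 3  3->3 ok
  [16] z  {0}  => 0  3->0 ok
  [17] x  {1,3}  => 3  0->3 ok
  [18] x  {1,3}  => 1  3->1 ok
  [19] z  {0}  => 0  1->0 ok
  [20] z  {0}  => 0  0->0 ok
  [21] x  {1,3}  => 3  0->3 ok
  [22] y  {2,4,5}  => 4  3->4 ok
  [23] x  {1,3}  => 3  4->3 ok
  [24] y  {2,4,5}  => 4  3->4 ok
  [25] x  {1,3}  => 3  4->3 ok
  [26] x  {1,3}  => 3  3->3 ok
  [27] y  {2,4,5}  => 4  3->4 ok
  [28] y  {2,4,5}  => 2  4->2 ok
  [29] y  {2,4,5}  => 5  2->5 ok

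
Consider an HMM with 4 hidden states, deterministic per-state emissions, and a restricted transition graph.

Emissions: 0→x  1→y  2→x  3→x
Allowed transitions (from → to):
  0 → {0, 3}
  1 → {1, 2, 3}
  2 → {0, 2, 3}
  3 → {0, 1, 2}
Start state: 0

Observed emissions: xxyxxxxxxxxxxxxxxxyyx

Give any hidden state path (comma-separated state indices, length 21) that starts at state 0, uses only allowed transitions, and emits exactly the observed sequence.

0,3,1,3,0,0,3,0,0,0,0,3,2,2,2,3,0,3,1,1,3

  pos 0: x in {0,2,3}, choose 0; start
  pos 1: x in {0,2,3}, choose 3; 0->3 ok
  pos 2: y in {1}, choose 1; 3->1 ok
  pos 3: x in {0,2,3}, choose 3; 1->3 ok
  pos 4: x in {0,2,3}, choose 0; 3->0 ok
  pos 5: x in {0,2,3}, choose 0; 0->0 ok
  pos 6: x in {0,2,3}, choose 3; 0->3 ok
  pos 7: x in {0,2,3}, choose 0; 3->0 ok
  pos 8: x in {0,2,3}, choose 0; 0->0 ok
  pos 9: x in {0,2,3}, choose 0; 0->0 ok
  pos 10: x in {0,2,3}, choose 0; 0->0 ok
  pos 11: x in {0,2,3}, choose 3; 0->3 ok
  pos 12: x in {0,2,3}, choose 2; 3->2 ok
  pos 13: x in {0,2,3}, choose 2; 2->2 ok
  pos 14: x in {0,2,3}, choose 2; 2->2 ok
  pos 15: x in {0,2,3}, choose 3; 2->3 ok
  pos 16: x in {0,2,3}, choose 0; 3->0 ok
  pos 17: x in {0,2,3}, choose 3; 0->3 ok
  pos 18: y in {1}, choose 1; 3->1 ok
  pos 19: y in {1}, choose 1; 1->1 ok
  pos 20: x in {0,2,3}, choose 3; 1->3 ok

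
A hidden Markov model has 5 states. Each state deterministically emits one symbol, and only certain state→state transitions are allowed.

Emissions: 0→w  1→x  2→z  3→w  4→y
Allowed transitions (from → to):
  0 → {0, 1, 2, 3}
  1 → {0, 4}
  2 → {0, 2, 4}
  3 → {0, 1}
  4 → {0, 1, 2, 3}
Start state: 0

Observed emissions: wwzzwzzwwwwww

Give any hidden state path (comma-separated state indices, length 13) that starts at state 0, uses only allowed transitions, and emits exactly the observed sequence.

0,0,2,2,0,2,2,0,3,0,3,0,3

  pos 0: w in {0,3}, choose 0; start
  pos 1: w in {0,3}, choose 0; 0->0 ok
  pos 2: z in {2}, choose 2; 0->2 ok
  pos 3: z in {2}, choose 2; 2->2 ok
  pos 4: w in {0,3}, choose 0; 2->0 ok
  pos 5: z in {2}, choose 2; 0->2 ok
  pos 6: z in {2}, choose 2; 2->2 ok
  pos 7: w in {0,3}, choose 0; 2->0 ok
  pos 8: w in {0,3}, choose 3; 0->3 ok
  pos 9: w in {0,3}, choose 0; 3->0 ok
  pos 10: w in {0,3}, choose 3; 0->3 ok
  pos 11: w in {0,3}, choose 0; 3->0 ok
  pos 12: w in {0,3}, choose 3; 0->3 ok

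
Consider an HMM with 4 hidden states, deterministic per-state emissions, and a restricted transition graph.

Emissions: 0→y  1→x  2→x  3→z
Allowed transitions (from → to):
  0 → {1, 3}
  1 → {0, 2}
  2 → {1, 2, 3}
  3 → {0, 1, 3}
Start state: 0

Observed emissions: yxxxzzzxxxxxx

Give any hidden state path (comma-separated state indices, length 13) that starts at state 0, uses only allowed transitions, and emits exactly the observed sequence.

  [0] y  {0}  => 0  start
  [1] x  {1,2}  => 1  0->1 ok
  [2] x  {1,2}  => 2  1->2 ok
  [3] x  {1,2}  => 2  2->2 ok
  [4] z  {3}  => 3  2->3 ok
  [5] z  {3}  => 3  3->3 ok
  [6] z  {3}  => 3  3->3 ok
  [7] x  {1,2}  => 1  3->1 ok
  [8] x  {1,2}  => 2  1->2 ok
  [9] x  {1,2}  => 2  2->2 ok
  [10] x  {1,2}  => 1  2->1 ok
  [11] x  {1,2}  => 2  1->2 ok
  [12] x  {1,2}  => 2  2->2 ok

0,1,2,2,3,3,3,1,2,2,1,2,2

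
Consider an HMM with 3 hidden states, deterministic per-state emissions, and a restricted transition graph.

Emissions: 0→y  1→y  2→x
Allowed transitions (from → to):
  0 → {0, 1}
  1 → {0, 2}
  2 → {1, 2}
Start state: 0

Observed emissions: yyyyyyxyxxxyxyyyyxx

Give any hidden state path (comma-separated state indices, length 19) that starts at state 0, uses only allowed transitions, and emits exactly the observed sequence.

  t0 'y' -> {0,1}, take 0 (start)
  t1 'y' -> {0,1}, take 0 (0->0 ok)
  t2 'y' -> {0,1}, take 1 (0->1 ok)
  t3 'y' -> {0,1}, take 0 (1->0 ok)
  t4 'y' -> {0,1}, take 0 (0->0 ok)
  t5 'y' -> {0,1}, take 1 (0->1 ok)
  t6 'x' -> {2}, take 2 (1->2 ok)
  t7 'y' -> {0,1}, take 1 (2->1 ok)
  t8 'x' -> {2}, take 2 (1->2 ok)
  t9 'x' -> {2}, take 2 (2->2 ok)
  t10 'x' -> {2}, take 2 (2->2 ok)
  t11 'y' -> {0,1}, take 1 (2->1 ok)
  t12 'x' -> {2}, take 2 (1->2 ok)
  t13 'y' -> {0,1}, take 1 (2->1 ok)
  t14 'y' -> {0,1}, take 0 (1->0 ok)
  t15 'y' -> {0,1}, take 0 (0->0 ok)
  t16 'y' -> {0,1}, take 1 (0->1 ok)
  t17 'x' -> {2}, take 2 (1->2 ok)
  t18 'x' -> {2}, take 2 (2->2 ok)

0,0,1,0,0,1,2,1,2,2,2,1,2,1,0,0,1,2,2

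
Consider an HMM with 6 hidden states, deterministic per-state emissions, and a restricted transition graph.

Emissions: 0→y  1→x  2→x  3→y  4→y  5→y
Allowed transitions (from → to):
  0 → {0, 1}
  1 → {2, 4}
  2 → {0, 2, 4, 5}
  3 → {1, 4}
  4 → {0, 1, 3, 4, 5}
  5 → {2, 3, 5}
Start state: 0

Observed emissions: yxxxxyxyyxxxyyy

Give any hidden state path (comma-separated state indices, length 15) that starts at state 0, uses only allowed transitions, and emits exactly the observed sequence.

0,1,2,2,2,5,2,4,0,1,2,2,5,5,5

  0: obs=y cand={0,3,4,5} pick 0 [start]
  1: obs=x cand={1,2} pick 1 [0->1 ok]
  2: obs=x cand={1,2} pick 2 [1->2 ok]
  3: obs=x cand={1,2} pick 2 [2->2 ok]
  4: obs=x cand={1,2} pick 2 [2->2 ok]
  5: obs=y cand={0,3,4,5} pick 5 [2->5 ok]
  6: obs=x cand={1,2} pick 2 [5->2 ok]
  7: obs=y cand={0,3,4,5} pick 4 [2->4 ok]
  8: obs=y cand={0,3,4,5} pick 0 [4->0 ok]
  9: obs=x cand={1,2} pick 1 [0->1 ok]
  10: obs=x cand={1,2} pick 2 [1->2 ok]
  11: obs=x cand={1,2} pick 2 [2->2 ok]
  12: obs=y cand={0,3,4,5} pick 5 [2->5 ok]
  13: obs=y cand={0,3,4,5} pick 5 [5->5 ok]
  14: obs=y cand={0,3,4,5} pick 5 [5->5 ok]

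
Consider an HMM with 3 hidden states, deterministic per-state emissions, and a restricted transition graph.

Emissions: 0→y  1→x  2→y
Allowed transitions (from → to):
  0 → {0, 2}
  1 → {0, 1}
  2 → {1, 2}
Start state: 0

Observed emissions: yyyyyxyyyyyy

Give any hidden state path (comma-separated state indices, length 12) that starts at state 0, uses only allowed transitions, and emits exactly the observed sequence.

0,2,2,2,2,1,0,0,0,0,0,2

  pos 0: y in {0,2}, choose 0; start
  pos 1: y in {0,2}, choose 2; 0->2 ok
  pos 2: y in {0,2}, choose 2; 2->2 ok
  pos 3: y in {0,2}, choose 2; 2->2 ok
  pos 4: y in {0,2}, choose 2; 2->2 ok
  pos 5: x in {1}, choose 1; 2->1 ok
  pos 6: y in {0,2}, choose 0; 1->0 ok
  pos 7: y in {0,2}, choose 0; 0->0 ok
  pos 8: y in {0,2}, choose 0; 0->0 ok
  pos 9: y in {0,2}, choose 0; 0->0 ok
  pos 10: y in {0,2}, choose 0; 0->0 ok
  pos 11: y in {0,2}, choose 2; 0->2 ok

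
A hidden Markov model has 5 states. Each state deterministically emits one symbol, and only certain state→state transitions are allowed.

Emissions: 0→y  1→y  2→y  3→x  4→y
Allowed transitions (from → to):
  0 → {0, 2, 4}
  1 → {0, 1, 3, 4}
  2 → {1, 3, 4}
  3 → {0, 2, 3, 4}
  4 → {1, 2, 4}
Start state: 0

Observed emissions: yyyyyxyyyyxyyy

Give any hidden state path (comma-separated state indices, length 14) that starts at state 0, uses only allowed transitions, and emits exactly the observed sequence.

0,0,0,4,2,3,0,0,4,2,3,0,4,4

  [0] y  {0,1,2,4}  => 0  start
  [1] y  {0,1,2,4}  => 0  0->0 ok
  [2] y  {0,1,2,4}  => 0  0->0 ok
  [3] y  {0,1,2,4}  => 4  0->4 ok
  [4] y  {0,1,2,4}  => 2  4->2 ok
  [5] x  {3}  => 3  2->3 ok
  [6] y  {0,1,2,4}  => 0  3->0 ok
  [7] y  {0,1,2,4}  => 0  0->0 ok
  [8] y  {0,1,2,4}  => 4  0->4 ok
  [9] y  {0,1,2,4}  => 2  4->2 ok
  [10] x  {3}  => 3  2->3 ok
  [11] y  {0,1,2,4}  => 0  3->0 ok
  [12] y  {0,1,2,4}  => 4  0->4 ok
  [13] y  {0,1,2,4}  => 4  4->4 ok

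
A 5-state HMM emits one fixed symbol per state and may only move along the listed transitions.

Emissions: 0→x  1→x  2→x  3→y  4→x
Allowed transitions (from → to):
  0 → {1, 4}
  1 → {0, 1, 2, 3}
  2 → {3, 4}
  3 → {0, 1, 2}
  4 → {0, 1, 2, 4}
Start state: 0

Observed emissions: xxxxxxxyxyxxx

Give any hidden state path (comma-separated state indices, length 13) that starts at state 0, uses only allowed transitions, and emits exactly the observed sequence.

  0: obs=x cand={0,1,2,4} pick 0 [start]
  1: obs=x cand={0,1,2,4} pick 4 [0->4 ok]
  2: obs=x cand={0,1,2,4} pick 1 [4->1 ok]
  3: obs=x cand={0,1,2,4} pick 2 [1->2 ok]
  4: obs=x cand={0,1,2,4} pick 4 [2->4 ok]
  5: obs=x cand={0,1,2,4} pick 1 [4->1 ok]
  6: obs=x cand={0,1,2,4} pick 1 [1->1 ok]
  7: obs=y cand={3} pick 3 [1->3 ok]
  8: obs=x cand={0,1,2,4} pick 2 [3->2 ok]
  9: obs=y cand={3} pick 3 [2->3 ok]
  10: obs=x cand={0,1,2,4} pick 0 [3->0 ok]
  11: obs=x cand={0,1,2,4} pick 4 [0->4 ok]
  12: obs=x cand={0,1,2,4} pick 4 [4->4 ok]

0,4,1,2,4,1,1,3,2,3,0,4,4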